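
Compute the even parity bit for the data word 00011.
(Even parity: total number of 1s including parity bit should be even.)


Number of 1s in data: 2
Parity bit: 0

0


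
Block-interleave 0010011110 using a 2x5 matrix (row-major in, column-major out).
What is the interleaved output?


Matrix:
  00100
  11110
Read columns: 0101110100

0101110100


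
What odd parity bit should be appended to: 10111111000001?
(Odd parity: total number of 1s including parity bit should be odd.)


Number of 1s in data: 8
Parity bit: 1

1


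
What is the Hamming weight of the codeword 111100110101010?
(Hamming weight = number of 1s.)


Counting 1s in 111100110101010

9


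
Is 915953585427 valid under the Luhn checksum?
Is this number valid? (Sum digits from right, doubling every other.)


Luhn sum = 49
49 mod 10 = 9

Invalid (Luhn sum mod 10 = 9)


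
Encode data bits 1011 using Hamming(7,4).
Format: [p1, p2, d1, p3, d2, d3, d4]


Parity bits: p1=0, p2=1, p3=0

0110011


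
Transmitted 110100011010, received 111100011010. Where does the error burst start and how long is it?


XOR: 001000000000

Burst at position 2, length 1


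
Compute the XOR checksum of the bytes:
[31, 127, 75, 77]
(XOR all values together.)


XOR chain: 31 ^ 127 ^ 75 ^ 77 = 102

102


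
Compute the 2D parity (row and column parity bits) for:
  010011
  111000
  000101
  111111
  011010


Row parities: 11001
Column parities: 001011

Row P: 11001, Col P: 001011, Corner: 1


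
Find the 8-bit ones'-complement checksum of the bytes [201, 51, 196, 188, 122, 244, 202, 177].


Sum = 1381 mod 256 = 101
Complement = 154

154


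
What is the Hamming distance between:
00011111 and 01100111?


XOR: 01111000
Count of 1s: 4

4


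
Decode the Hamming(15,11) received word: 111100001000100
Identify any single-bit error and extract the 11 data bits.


Syndrome = 0: no error detected

Data: 10001000100 (no errors)


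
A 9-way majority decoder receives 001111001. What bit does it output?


Ones: 5 out of 9
Threshold: 5

1 (5/9 voted 1)


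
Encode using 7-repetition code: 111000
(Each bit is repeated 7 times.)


Each bit -> 7 copies

111111111111111111111000000000000000000000


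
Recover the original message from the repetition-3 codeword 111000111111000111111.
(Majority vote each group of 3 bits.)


Groups: 111, 000, 111, 111, 000, 111, 111
Majority votes: 1011011

1011011


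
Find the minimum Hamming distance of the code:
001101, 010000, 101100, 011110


Comparing all pairs, minimum distance: 2
Can detect 1 errors, correct 0 errors

2


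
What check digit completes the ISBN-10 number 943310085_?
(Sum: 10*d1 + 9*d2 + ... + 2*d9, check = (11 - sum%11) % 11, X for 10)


Weighted sum: 211
211 mod 11 = 2

Check digit: 9


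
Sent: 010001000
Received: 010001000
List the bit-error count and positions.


XOR: 000000000

0 errors (received matches sent)


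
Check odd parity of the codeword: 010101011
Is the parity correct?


Number of 1s: 5

Yes, parity is correct (5 ones)


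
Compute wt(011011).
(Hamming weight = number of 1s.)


Counting 1s in 011011

4


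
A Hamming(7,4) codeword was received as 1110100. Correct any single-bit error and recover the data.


Syndrome = 5: error at position 5

Data: 1000 (corrected bit 5)


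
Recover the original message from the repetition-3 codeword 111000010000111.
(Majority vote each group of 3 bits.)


Groups: 111, 000, 010, 000, 111
Majority votes: 10001

10001


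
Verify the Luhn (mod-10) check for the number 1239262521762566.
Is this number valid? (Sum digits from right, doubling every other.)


Luhn sum = 72
72 mod 10 = 2

Invalid (Luhn sum mod 10 = 2)


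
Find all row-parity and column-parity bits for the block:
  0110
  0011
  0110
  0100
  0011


Row parities: 00010
Column parities: 0100

Row P: 00010, Col P: 0100, Corner: 1


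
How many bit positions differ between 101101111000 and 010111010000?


XOR: 111010101000
Count of 1s: 6

6


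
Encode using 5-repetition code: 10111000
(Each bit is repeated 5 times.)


Each bit -> 5 copies

1111100000111111111111111000000000000000


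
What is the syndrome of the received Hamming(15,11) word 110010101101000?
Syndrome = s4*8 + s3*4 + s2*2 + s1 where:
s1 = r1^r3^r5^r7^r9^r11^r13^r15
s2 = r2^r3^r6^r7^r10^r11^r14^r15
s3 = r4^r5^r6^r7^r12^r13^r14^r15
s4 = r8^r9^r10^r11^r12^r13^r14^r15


s1=0, s2=1, s3=1, s4=1

Syndrome = 14 (error at position 14)


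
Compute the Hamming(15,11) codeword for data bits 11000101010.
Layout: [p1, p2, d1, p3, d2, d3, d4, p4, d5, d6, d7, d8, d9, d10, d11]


Parity bits: p1=0, p2=1, p3=1, p4=1

011110010101010


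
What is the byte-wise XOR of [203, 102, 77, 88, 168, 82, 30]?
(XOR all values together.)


XOR chain: 203 ^ 102 ^ 77 ^ 88 ^ 168 ^ 82 ^ 30 = 92

92


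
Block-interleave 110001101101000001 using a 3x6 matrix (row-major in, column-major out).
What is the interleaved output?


Matrix:
  110001
  101101
  000001
Read columns: 110100010010000111

110100010010000111


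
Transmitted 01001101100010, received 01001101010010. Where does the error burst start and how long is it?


XOR: 00000000110000

Burst at position 8, length 2


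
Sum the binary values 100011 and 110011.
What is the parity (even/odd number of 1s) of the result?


100011 = 35
110011 = 51
Sum = 86 = 1010110
1s count = 4

even parity (4 ones in 1010110)


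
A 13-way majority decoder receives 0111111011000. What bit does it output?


Ones: 8 out of 13
Threshold: 7

1 (8/13 voted 1)


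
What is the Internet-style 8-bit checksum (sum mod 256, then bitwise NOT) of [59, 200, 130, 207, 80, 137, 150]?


Sum = 963 mod 256 = 195
Complement = 60

60


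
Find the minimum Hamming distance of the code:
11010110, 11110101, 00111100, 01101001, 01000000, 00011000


Comparing all pairs, minimum distance: 2
Can detect 1 errors, correct 0 errors

2


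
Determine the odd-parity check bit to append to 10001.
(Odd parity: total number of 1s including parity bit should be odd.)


Number of 1s in data: 2
Parity bit: 1

1


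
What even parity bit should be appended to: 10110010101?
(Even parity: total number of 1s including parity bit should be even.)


Number of 1s in data: 6
Parity bit: 0

0


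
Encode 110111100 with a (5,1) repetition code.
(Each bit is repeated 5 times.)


Each bit -> 5 copies

111111111100000111111111111111111110000000000


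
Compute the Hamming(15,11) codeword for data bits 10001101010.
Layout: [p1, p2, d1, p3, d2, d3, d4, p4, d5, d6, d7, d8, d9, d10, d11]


Parity bits: p1=0, p2=1, p3=0, p4=0

011000001101010


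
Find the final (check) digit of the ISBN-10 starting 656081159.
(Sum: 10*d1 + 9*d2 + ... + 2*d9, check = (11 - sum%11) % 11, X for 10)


Weighted sum: 243
243 mod 11 = 1

Check digit: X


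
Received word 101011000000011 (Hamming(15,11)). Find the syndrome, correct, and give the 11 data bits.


Syndrome = 0: no error detected

Data: 11100000011 (no errors)


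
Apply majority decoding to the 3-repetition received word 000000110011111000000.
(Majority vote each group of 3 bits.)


Groups: 000, 000, 110, 011, 111, 000, 000
Majority votes: 0011100

0011100


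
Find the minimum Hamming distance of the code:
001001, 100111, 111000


Comparing all pairs, minimum distance: 3
Can detect 2 errors, correct 1 errors

3


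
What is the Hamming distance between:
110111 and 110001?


XOR: 000110
Count of 1s: 2

2


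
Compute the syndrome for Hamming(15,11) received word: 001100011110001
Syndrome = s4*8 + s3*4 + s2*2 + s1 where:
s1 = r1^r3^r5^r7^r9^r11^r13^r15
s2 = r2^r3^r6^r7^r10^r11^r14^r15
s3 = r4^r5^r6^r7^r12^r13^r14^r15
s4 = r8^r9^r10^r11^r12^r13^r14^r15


s1=0, s2=0, s3=0, s4=1

Syndrome = 8 (error at position 8)


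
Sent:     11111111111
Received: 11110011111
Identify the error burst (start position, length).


XOR: 00001100000

Burst at position 4, length 2


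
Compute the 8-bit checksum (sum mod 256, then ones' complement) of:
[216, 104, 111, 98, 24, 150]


Sum = 703 mod 256 = 191
Complement = 64

64


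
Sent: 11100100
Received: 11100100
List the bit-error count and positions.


XOR: 00000000

0 errors (received matches sent)


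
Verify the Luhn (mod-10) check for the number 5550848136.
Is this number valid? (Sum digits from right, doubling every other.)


Luhn sum = 38
38 mod 10 = 8

Invalid (Luhn sum mod 10 = 8)


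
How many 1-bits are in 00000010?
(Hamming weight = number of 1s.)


Counting 1s in 00000010

1


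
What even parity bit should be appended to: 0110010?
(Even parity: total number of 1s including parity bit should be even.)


Number of 1s in data: 3
Parity bit: 1

1


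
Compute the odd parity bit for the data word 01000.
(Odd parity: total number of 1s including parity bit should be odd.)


Number of 1s in data: 1
Parity bit: 0

0


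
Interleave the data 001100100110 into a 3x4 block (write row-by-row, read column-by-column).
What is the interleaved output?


Matrix:
  0011
  0010
  0110
Read columns: 000001111100

000001111100


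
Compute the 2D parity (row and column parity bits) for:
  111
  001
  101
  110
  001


Row parities: 11001
Column parities: 100

Row P: 11001, Col P: 100, Corner: 1


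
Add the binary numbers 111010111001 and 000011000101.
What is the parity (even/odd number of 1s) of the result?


111010111001 = 3769
000011000101 = 197
Sum = 3966 = 111101111110
1s count = 10

even parity (10 ones in 111101111110)


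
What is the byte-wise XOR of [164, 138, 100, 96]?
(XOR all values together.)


XOR chain: 164 ^ 138 ^ 100 ^ 96 = 42

42


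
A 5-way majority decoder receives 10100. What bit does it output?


Ones: 2 out of 5
Threshold: 3

0 (2/5 voted 1)


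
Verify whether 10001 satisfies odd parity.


Number of 1s: 2

No, parity error (2 ones)


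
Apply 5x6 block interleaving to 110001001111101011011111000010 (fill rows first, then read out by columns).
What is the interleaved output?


Matrix:
  110001
  001111
  101011
  011111
  000010
Read columns: 101001001001110010100111111110

101001001001110010100111111110


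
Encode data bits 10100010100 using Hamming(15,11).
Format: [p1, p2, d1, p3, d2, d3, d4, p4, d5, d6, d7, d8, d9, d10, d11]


Parity bits: p1=1, p2=1, p3=0, p4=0

111001000010100


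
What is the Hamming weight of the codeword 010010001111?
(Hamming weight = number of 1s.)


Counting 1s in 010010001111

6


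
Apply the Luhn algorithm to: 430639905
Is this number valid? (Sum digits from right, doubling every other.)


Luhn sum = 39
39 mod 10 = 9

Invalid (Luhn sum mod 10 = 9)


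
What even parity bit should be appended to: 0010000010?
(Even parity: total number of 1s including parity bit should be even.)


Number of 1s in data: 2
Parity bit: 0

0


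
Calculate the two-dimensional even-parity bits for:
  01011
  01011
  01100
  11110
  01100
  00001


Row parities: 110001
Column parities: 11111

Row P: 110001, Col P: 11111, Corner: 1


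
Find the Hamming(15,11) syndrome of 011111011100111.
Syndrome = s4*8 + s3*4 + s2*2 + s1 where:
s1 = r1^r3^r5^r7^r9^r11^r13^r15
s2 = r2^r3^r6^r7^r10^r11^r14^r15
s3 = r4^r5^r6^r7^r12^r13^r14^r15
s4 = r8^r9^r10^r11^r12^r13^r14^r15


s1=1, s2=0, s3=0, s4=0

Syndrome = 1 (error at position 1)


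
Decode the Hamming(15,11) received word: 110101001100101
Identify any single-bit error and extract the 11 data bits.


Syndrome = 0: no error detected

Data: 00101100101 (no errors)


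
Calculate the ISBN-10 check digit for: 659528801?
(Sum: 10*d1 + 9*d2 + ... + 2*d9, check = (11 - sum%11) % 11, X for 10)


Weighted sum: 298
298 mod 11 = 1

Check digit: X


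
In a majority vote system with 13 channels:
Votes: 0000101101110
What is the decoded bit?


Ones: 6 out of 13
Threshold: 7

0 (6/13 voted 1)


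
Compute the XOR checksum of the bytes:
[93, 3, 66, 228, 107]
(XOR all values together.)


XOR chain: 93 ^ 3 ^ 66 ^ 228 ^ 107 = 147

147


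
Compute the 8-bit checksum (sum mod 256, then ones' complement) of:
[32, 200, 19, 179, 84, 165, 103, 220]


Sum = 1002 mod 256 = 234
Complement = 21

21


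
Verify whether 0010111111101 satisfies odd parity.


Number of 1s: 9

Yes, parity is correct (9 ones)


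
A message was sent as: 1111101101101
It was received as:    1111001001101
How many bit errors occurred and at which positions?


XOR: 0000100100000

2 error(s) at position(s): 4, 7


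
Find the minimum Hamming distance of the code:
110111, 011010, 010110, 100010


Comparing all pairs, minimum distance: 2
Can detect 1 errors, correct 0 errors

2


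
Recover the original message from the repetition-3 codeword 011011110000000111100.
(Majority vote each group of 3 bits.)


Groups: 011, 011, 110, 000, 000, 111, 100
Majority votes: 1110010

1110010


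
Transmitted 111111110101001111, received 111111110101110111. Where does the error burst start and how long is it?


XOR: 000000000000111000

Burst at position 12, length 3


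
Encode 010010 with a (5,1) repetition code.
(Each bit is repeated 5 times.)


Each bit -> 5 copies

000001111100000000001111100000


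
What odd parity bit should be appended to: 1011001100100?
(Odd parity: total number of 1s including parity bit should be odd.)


Number of 1s in data: 6
Parity bit: 1

1


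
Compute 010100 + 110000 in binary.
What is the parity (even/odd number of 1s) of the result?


010100 = 20
110000 = 48
Sum = 68 = 1000100
1s count = 2

even parity (2 ones in 1000100)


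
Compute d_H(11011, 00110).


XOR: 11101
Count of 1s: 4

4


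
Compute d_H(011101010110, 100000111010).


XOR: 111101101100
Count of 1s: 8

8


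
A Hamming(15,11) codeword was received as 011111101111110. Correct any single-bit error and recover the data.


Syndrome = 6: error at position 6

Data: 11011111110 (corrected bit 6)


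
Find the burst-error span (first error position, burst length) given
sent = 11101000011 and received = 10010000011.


XOR: 01111000000

Burst at position 1, length 4


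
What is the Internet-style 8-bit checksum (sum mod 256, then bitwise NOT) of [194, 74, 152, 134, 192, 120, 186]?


Sum = 1052 mod 256 = 28
Complement = 227

227


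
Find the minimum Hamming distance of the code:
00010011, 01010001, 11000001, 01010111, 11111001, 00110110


Comparing all pairs, minimum distance: 2
Can detect 1 errors, correct 0 errors

2


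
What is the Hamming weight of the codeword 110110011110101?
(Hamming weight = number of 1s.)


Counting 1s in 110110011110101

10


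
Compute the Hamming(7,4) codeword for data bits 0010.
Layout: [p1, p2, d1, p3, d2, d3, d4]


Parity bits: p1=0, p2=1, p3=1

0101010


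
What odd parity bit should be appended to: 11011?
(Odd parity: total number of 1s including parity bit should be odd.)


Number of 1s in data: 4
Parity bit: 1

1


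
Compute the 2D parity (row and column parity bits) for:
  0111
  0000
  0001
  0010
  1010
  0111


Row parities: 101101
Column parities: 1001

Row P: 101101, Col P: 1001, Corner: 0


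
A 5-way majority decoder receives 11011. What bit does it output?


Ones: 4 out of 5
Threshold: 3

1 (4/5 voted 1)


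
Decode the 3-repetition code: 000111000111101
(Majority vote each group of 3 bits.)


Groups: 000, 111, 000, 111, 101
Majority votes: 01011

01011


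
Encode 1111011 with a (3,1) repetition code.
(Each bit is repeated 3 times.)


Each bit -> 3 copies

111111111111000111111


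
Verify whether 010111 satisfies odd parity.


Number of 1s: 4

No, parity error (4 ones)


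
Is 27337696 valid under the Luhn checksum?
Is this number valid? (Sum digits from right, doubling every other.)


Luhn sum = 46
46 mod 10 = 6

Invalid (Luhn sum mod 10 = 6)


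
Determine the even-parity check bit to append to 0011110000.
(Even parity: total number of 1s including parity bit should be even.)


Number of 1s in data: 4
Parity bit: 0

0


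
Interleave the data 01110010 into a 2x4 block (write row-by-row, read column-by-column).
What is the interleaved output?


Matrix:
  0111
  0010
Read columns: 00101110

00101110


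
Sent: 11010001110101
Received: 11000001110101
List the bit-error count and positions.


XOR: 00010000000000

1 error(s) at position(s): 3


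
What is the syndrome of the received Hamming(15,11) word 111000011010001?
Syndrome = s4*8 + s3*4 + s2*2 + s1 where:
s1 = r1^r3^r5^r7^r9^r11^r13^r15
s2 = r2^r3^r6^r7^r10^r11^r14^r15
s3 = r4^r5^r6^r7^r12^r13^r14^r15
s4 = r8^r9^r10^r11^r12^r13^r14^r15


s1=1, s2=0, s3=1, s4=0

Syndrome = 5 (error at position 5)


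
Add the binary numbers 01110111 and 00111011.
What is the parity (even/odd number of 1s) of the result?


01110111 = 119
00111011 = 59
Sum = 178 = 10110010
1s count = 4

even parity (4 ones in 10110010)


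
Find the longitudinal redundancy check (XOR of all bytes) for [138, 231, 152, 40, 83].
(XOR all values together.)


XOR chain: 138 ^ 231 ^ 152 ^ 40 ^ 83 = 142

142


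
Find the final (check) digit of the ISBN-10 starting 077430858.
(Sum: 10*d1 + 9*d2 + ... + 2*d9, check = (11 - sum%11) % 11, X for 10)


Weighted sum: 228
228 mod 11 = 8

Check digit: 3


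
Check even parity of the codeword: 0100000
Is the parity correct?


Number of 1s: 1

No, parity error (1 ones)


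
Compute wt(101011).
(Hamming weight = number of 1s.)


Counting 1s in 101011

4


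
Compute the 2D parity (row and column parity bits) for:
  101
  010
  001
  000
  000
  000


Row parities: 011000
Column parities: 110

Row P: 011000, Col P: 110, Corner: 0


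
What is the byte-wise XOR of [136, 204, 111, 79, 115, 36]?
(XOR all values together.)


XOR chain: 136 ^ 204 ^ 111 ^ 79 ^ 115 ^ 36 = 51

51


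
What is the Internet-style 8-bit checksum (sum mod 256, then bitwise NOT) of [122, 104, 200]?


Sum = 426 mod 256 = 170
Complement = 85

85


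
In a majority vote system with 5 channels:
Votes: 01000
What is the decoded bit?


Ones: 1 out of 5
Threshold: 3

0 (1/5 voted 1)


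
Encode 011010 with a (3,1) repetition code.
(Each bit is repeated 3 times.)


Each bit -> 3 copies

000111111000111000


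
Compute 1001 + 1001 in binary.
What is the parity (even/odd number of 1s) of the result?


1001 = 9
1001 = 9
Sum = 18 = 10010
1s count = 2

even parity (2 ones in 10010)


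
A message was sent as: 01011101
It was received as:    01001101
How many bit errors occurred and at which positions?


XOR: 00010000

1 error(s) at position(s): 3


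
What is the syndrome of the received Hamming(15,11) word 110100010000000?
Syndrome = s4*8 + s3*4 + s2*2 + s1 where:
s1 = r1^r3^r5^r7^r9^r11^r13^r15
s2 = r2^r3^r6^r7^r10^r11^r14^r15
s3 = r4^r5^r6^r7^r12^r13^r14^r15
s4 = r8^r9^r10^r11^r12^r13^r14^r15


s1=1, s2=1, s3=1, s4=1

Syndrome = 15 (error at position 15)


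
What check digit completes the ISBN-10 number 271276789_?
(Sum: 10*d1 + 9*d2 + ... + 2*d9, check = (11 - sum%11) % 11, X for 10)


Weighted sum: 247
247 mod 11 = 5

Check digit: 6


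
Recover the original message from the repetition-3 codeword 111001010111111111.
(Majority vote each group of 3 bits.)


Groups: 111, 001, 010, 111, 111, 111
Majority votes: 100111

100111


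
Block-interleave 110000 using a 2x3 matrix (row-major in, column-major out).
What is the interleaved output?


Matrix:
  110
  000
Read columns: 101000

101000


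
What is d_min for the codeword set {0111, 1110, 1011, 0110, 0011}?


Comparing all pairs, minimum distance: 1
Can detect 0 errors, correct 0 errors

1


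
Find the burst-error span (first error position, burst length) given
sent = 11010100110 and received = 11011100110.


XOR: 00001000000

Burst at position 4, length 1


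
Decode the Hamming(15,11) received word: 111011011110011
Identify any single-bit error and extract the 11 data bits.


Syndrome = 2: error at position 2

Data: 11101110011 (corrected bit 2)


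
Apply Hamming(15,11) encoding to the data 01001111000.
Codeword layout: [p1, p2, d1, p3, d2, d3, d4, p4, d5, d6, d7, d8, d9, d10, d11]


Parity bits: p1=1, p2=0, p3=0, p4=0

100010001111000


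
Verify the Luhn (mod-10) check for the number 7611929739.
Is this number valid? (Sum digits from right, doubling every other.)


Luhn sum = 56
56 mod 10 = 6

Invalid (Luhn sum mod 10 = 6)


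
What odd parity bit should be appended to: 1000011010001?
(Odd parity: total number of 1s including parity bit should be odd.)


Number of 1s in data: 5
Parity bit: 0

0


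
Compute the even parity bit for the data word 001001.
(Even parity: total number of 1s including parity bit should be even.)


Number of 1s in data: 2
Parity bit: 0

0


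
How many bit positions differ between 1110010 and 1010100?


XOR: 0100110
Count of 1s: 3

3


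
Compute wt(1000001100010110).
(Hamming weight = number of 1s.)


Counting 1s in 1000001100010110

6


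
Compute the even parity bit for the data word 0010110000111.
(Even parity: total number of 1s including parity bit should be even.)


Number of 1s in data: 6
Parity bit: 0

0


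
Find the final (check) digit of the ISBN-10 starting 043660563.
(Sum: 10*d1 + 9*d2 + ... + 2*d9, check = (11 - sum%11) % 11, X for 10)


Weighted sum: 182
182 mod 11 = 6

Check digit: 5


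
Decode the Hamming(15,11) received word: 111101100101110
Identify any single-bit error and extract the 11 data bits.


Syndrome = 0: no error detected

Data: 10110101110 (no errors)


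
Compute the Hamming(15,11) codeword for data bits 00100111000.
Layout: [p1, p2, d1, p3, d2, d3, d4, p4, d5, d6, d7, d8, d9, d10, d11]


Parity bits: p1=1, p2=1, p3=0, p4=1

110001010111000


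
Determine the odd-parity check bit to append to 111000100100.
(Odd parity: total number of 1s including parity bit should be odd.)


Number of 1s in data: 5
Parity bit: 0

0


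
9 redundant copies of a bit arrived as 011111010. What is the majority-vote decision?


Ones: 6 out of 9
Threshold: 5

1 (6/9 voted 1)


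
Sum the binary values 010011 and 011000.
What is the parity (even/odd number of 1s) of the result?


010011 = 19
011000 = 24
Sum = 43 = 101011
1s count = 4

even parity (4 ones in 101011)


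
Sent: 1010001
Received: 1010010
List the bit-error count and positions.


XOR: 0000011

2 error(s) at position(s): 5, 6


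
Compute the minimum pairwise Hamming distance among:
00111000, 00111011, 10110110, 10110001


Comparing all pairs, minimum distance: 2
Can detect 1 errors, correct 0 errors

2


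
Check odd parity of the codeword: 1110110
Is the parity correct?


Number of 1s: 5

Yes, parity is correct (5 ones)


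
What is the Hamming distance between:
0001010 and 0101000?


XOR: 0100010
Count of 1s: 2

2


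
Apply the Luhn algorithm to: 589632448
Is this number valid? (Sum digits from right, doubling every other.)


Luhn sum = 51
51 mod 10 = 1

Invalid (Luhn sum mod 10 = 1)


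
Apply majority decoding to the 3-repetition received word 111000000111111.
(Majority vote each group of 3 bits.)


Groups: 111, 000, 000, 111, 111
Majority votes: 10011

10011


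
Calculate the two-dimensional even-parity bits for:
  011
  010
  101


Row parities: 010
Column parities: 100

Row P: 010, Col P: 100, Corner: 1


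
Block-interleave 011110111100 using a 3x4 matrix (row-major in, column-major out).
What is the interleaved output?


Matrix:
  0111
  1011
  1100
Read columns: 011101110110

011101110110


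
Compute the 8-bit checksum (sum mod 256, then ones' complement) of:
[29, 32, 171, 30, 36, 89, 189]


Sum = 576 mod 256 = 64
Complement = 191

191


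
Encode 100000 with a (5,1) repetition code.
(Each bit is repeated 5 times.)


Each bit -> 5 copies

111110000000000000000000000000


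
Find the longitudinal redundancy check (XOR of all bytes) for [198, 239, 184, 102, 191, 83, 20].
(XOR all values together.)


XOR chain: 198 ^ 239 ^ 184 ^ 102 ^ 191 ^ 83 ^ 20 = 15

15


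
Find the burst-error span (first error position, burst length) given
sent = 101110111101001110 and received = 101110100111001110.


XOR: 000000011010000000

Burst at position 7, length 4


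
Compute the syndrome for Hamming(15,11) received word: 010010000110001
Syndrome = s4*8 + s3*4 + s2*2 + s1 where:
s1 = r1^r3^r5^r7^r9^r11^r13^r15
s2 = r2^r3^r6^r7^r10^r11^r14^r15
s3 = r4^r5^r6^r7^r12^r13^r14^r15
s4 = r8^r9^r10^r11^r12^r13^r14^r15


s1=1, s2=0, s3=0, s4=1

Syndrome = 9 (error at position 9)


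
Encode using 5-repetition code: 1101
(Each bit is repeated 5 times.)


Each bit -> 5 copies

11111111110000011111


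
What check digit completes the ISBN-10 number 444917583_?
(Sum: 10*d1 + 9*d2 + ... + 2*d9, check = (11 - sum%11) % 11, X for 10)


Weighted sum: 262
262 mod 11 = 9

Check digit: 2


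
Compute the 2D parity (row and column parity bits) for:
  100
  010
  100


Row parities: 111
Column parities: 010

Row P: 111, Col P: 010, Corner: 1


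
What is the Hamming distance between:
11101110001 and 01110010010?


XOR: 10011100011
Count of 1s: 6

6


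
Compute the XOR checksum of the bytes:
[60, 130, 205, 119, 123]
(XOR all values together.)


XOR chain: 60 ^ 130 ^ 205 ^ 119 ^ 123 = 127

127


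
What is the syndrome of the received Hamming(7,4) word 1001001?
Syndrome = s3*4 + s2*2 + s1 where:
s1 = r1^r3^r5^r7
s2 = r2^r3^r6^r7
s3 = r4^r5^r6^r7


s1=0, s2=1, s3=0

Syndrome = 2 (error at position 2)


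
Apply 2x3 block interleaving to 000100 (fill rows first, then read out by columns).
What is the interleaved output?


Matrix:
  000
  100
Read columns: 010000

010000


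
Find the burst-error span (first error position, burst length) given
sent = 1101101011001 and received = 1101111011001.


XOR: 0000010000000

Burst at position 5, length 1


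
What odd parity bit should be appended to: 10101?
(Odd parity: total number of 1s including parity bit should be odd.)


Number of 1s in data: 3
Parity bit: 0

0


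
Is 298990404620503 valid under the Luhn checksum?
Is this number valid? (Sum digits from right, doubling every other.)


Luhn sum = 58
58 mod 10 = 8

Invalid (Luhn sum mod 10 = 8)


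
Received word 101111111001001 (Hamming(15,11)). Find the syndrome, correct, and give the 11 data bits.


Syndrome = 0: no error detected

Data: 11111001001 (no errors)


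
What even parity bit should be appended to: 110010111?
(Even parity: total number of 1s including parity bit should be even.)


Number of 1s in data: 6
Parity bit: 0

0


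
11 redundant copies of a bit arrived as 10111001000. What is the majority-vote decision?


Ones: 5 out of 11
Threshold: 6

0 (5/11 voted 1)


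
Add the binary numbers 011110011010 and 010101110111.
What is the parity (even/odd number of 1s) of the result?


011110011010 = 1946
010101110111 = 1399
Sum = 3345 = 110100010001
1s count = 5

odd parity (5 ones in 110100010001)


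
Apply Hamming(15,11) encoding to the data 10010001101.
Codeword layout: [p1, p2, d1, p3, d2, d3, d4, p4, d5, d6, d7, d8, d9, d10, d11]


Parity bits: p1=0, p2=1, p3=0, p4=1

011000110001101


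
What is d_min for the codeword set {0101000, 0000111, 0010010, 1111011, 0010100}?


Comparing all pairs, minimum distance: 2
Can detect 1 errors, correct 0 errors

2


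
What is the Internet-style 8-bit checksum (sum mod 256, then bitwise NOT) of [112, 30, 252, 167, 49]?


Sum = 610 mod 256 = 98
Complement = 157

157


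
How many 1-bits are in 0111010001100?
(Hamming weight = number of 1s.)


Counting 1s in 0111010001100

6


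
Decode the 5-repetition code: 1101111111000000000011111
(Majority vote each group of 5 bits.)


Groups: 11011, 11111, 00000, 00000, 11111
Majority votes: 11001

11001


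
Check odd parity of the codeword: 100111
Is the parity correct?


Number of 1s: 4

No, parity error (4 ones)


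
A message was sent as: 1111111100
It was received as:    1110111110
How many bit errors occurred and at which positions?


XOR: 0001000010

2 error(s) at position(s): 3, 8


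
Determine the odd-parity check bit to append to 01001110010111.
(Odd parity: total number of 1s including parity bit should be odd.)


Number of 1s in data: 8
Parity bit: 1

1


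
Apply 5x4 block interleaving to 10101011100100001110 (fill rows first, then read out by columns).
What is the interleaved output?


Matrix:
  1010
  1011
  1001
  0000
  1110
Read columns: 11101000011100101100

11101000011100101100


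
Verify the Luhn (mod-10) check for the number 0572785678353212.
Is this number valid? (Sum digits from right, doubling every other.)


Luhn sum = 68
68 mod 10 = 8

Invalid (Luhn sum mod 10 = 8)


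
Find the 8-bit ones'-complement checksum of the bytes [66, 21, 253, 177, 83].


Sum = 600 mod 256 = 88
Complement = 167

167


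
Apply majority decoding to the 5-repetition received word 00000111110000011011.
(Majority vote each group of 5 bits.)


Groups: 00000, 11111, 00000, 11011
Majority votes: 0101

0101


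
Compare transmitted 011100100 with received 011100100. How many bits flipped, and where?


XOR: 000000000

0 errors (received matches sent)


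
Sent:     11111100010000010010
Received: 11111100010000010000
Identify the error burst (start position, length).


XOR: 00000000000000000010

Burst at position 18, length 1


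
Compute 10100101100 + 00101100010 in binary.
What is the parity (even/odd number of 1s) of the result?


10100101100 = 1324
00101100010 = 354
Sum = 1678 = 11010001110
1s count = 6

even parity (6 ones in 11010001110)


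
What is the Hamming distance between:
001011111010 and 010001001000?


XOR: 011010110010
Count of 1s: 6

6


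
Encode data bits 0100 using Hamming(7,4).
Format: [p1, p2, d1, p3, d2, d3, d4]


Parity bits: p1=1, p2=0, p3=1

1001100


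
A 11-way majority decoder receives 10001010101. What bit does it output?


Ones: 5 out of 11
Threshold: 6

0 (5/11 voted 1)


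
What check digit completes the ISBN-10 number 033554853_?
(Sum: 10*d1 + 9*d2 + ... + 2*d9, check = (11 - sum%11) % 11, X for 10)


Weighted sum: 189
189 mod 11 = 2

Check digit: 9


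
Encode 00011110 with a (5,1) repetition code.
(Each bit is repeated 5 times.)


Each bit -> 5 copies

0000000000000001111111111111111111100000


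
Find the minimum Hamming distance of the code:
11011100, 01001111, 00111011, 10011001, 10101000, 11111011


Comparing all pairs, minimum distance: 2
Can detect 1 errors, correct 0 errors

2


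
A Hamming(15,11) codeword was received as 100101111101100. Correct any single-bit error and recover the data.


Syndrome = 14: error at position 14

Data: 00111101110 (corrected bit 14)


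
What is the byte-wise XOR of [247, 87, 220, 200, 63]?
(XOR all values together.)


XOR chain: 247 ^ 87 ^ 220 ^ 200 ^ 63 = 139

139


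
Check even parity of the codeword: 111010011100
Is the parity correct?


Number of 1s: 7

No, parity error (7 ones)


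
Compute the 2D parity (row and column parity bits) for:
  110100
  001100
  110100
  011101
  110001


Row parities: 10101
Column parities: 100000

Row P: 10101, Col P: 100000, Corner: 1


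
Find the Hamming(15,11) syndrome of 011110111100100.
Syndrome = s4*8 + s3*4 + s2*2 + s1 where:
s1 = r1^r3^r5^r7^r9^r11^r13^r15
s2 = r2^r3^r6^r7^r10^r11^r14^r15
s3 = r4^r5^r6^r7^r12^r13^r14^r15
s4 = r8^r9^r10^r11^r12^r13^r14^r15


s1=1, s2=0, s3=0, s4=0

Syndrome = 1 (error at position 1)


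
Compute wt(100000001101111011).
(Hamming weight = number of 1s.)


Counting 1s in 100000001101111011

9


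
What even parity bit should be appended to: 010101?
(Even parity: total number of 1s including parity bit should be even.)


Number of 1s in data: 3
Parity bit: 1

1


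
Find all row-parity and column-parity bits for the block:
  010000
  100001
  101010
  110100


Row parities: 1011
Column parities: 101111

Row P: 1011, Col P: 101111, Corner: 1


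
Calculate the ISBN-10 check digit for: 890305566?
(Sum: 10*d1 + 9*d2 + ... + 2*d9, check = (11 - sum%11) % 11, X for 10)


Weighted sum: 257
257 mod 11 = 4

Check digit: 7


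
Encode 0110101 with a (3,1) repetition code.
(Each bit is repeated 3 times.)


Each bit -> 3 copies

000111111000111000111


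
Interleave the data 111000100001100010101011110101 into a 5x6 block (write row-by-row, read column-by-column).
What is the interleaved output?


Matrix:
  111000
  100001
  100010
  101011
  110101
Read columns: 111111000110010000010011001011

111111000110010000010011001011


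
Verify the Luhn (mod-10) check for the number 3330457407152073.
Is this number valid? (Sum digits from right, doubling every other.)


Luhn sum = 63
63 mod 10 = 3

Invalid (Luhn sum mod 10 = 3)


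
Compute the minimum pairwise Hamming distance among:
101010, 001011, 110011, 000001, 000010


Comparing all pairs, minimum distance: 2
Can detect 1 errors, correct 0 errors

2


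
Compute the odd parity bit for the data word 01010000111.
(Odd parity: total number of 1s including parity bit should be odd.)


Number of 1s in data: 5
Parity bit: 0

0


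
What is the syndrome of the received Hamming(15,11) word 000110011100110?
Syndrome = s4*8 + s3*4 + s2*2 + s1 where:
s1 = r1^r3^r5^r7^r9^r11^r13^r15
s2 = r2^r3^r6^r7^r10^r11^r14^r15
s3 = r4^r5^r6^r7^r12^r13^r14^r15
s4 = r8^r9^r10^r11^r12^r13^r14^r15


s1=1, s2=0, s3=0, s4=1

Syndrome = 9 (error at position 9)


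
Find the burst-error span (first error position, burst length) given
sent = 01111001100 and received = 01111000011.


XOR: 00000001111

Burst at position 7, length 4


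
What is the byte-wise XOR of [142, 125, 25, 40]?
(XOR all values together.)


XOR chain: 142 ^ 125 ^ 25 ^ 40 = 194

194


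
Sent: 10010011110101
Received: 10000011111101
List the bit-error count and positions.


XOR: 00010000001000

2 error(s) at position(s): 3, 10


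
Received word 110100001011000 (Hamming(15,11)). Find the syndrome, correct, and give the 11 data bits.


Syndrome = 9: error at position 9

Data: 00000011000 (corrected bit 9)


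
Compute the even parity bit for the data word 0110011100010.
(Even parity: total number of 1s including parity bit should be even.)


Number of 1s in data: 6
Parity bit: 0

0


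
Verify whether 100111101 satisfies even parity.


Number of 1s: 6

Yes, parity is correct (6 ones)


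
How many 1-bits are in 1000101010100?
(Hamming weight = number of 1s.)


Counting 1s in 1000101010100

5


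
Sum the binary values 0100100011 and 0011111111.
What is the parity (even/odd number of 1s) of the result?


0100100011 = 291
0011111111 = 255
Sum = 546 = 1000100010
1s count = 3

odd parity (3 ones in 1000100010)


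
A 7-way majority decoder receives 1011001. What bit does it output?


Ones: 4 out of 7
Threshold: 4

1 (4/7 voted 1)


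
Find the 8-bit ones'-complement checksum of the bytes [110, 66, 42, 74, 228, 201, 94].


Sum = 815 mod 256 = 47
Complement = 208

208


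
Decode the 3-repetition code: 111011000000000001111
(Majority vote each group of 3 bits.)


Groups: 111, 011, 000, 000, 000, 001, 111
Majority votes: 1100001

1100001


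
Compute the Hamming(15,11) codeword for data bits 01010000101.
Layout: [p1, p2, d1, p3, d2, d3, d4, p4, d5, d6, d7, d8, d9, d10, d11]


Parity bits: p1=0, p2=0, p3=0, p4=0

000010100000101


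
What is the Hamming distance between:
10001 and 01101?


XOR: 11100
Count of 1s: 3

3


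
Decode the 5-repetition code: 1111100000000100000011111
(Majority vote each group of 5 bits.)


Groups: 11111, 00000, 00010, 00000, 11111
Majority votes: 10001

10001


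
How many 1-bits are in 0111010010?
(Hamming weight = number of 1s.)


Counting 1s in 0111010010

5


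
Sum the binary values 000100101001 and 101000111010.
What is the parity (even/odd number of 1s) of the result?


000100101001 = 297
101000111010 = 2618
Sum = 2915 = 101101100011
1s count = 7

odd parity (7 ones in 101101100011)


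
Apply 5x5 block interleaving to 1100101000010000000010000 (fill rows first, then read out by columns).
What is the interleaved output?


Matrix:
  11001
  01000
  01000
  00000
  10000
Read columns: 1000111100000000000010000

1000111100000000000010000


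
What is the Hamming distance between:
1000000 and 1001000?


XOR: 0001000
Count of 1s: 1

1


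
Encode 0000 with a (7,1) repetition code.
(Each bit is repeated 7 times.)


Each bit -> 7 copies

0000000000000000000000000000


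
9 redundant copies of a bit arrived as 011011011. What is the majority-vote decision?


Ones: 6 out of 9
Threshold: 5

1 (6/9 voted 1)


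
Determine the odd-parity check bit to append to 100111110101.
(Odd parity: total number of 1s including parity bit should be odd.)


Number of 1s in data: 8
Parity bit: 1

1


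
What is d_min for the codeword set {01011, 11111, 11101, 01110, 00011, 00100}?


Comparing all pairs, minimum distance: 1
Can detect 0 errors, correct 0 errors

1


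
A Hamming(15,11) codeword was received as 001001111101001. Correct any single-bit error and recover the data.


Syndrome = 10: error at position 10

Data: 10111001001 (corrected bit 10)


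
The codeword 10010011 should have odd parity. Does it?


Number of 1s: 4

No, parity error (4 ones)


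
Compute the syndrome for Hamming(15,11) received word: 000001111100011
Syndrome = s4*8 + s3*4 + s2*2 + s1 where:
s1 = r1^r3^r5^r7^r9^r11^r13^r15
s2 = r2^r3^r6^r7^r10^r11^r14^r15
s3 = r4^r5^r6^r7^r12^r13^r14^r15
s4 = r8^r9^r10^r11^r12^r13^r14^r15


s1=1, s2=1, s3=0, s4=1

Syndrome = 11 (error at position 11)


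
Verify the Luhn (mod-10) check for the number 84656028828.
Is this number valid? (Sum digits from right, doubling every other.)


Luhn sum = 58
58 mod 10 = 8

Invalid (Luhn sum mod 10 = 8)


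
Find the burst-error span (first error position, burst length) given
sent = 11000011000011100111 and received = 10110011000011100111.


XOR: 01110000000000000000

Burst at position 1, length 3


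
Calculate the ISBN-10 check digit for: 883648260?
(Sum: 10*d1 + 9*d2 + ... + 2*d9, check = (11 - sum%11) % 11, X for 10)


Weighted sum: 308
308 mod 11 = 0

Check digit: 0


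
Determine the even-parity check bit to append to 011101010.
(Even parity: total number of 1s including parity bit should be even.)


Number of 1s in data: 5
Parity bit: 1

1


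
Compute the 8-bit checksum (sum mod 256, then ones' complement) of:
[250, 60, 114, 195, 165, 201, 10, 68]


Sum = 1063 mod 256 = 39
Complement = 216

216


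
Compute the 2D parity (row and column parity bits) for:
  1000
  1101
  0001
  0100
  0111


Row parities: 11111
Column parities: 0111

Row P: 11111, Col P: 0111, Corner: 1


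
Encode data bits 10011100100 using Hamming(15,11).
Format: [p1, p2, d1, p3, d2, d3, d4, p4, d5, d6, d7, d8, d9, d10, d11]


Parity bits: p1=0, p2=1, p3=0, p4=1

011000111100100


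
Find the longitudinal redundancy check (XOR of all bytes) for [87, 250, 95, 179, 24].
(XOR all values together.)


XOR chain: 87 ^ 250 ^ 95 ^ 179 ^ 24 = 89

89


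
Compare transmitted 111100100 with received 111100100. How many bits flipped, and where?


XOR: 000000000

0 errors (received matches sent)
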